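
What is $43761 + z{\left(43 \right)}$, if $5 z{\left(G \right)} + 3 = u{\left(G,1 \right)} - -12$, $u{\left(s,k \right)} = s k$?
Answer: $\frac{218857}{5} \approx 43771.0$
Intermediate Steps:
$u{\left(s,k \right)} = k s$
$z{\left(G \right)} = \frac{9}{5} + \frac{G}{5}$ ($z{\left(G \right)} = - \frac{3}{5} + \frac{1 G - -12}{5} = - \frac{3}{5} + \frac{G + 12}{5} = - \frac{3}{5} + \frac{12 + G}{5} = - \frac{3}{5} + \left(\frac{12}{5} + \frac{G}{5}\right) = \frac{9}{5} + \frac{G}{5}$)
$43761 + z{\left(43 \right)} = 43761 + \left(\frac{9}{5} + \frac{1}{5} \cdot 43\right) = 43761 + \left(\frac{9}{5} + \frac{43}{5}\right) = 43761 + \frac{52}{5} = \frac{218857}{5}$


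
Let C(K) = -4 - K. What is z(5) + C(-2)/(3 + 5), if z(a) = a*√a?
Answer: -¼ + 5*√5 ≈ 10.930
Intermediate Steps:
z(a) = a^(3/2)
z(5) + C(-2)/(3 + 5) = 5^(3/2) + (-4 - 1*(-2))/(3 + 5) = 5*√5 + (-4 + 2)/8 = 5*√5 + (⅛)*(-2) = 5*√5 - ¼ = -¼ + 5*√5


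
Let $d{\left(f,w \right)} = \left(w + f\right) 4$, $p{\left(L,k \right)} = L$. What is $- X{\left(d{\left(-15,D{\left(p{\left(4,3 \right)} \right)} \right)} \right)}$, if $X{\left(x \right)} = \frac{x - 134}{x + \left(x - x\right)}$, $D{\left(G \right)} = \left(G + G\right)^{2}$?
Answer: $- \frac{31}{98} \approx -0.31633$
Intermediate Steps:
$D{\left(G \right)} = 4 G^{2}$ ($D{\left(G \right)} = \left(2 G\right)^{2} = 4 G^{2}$)
$d{\left(f,w \right)} = 4 f + 4 w$ ($d{\left(f,w \right)} = \left(f + w\right) 4 = 4 f + 4 w$)
$X{\left(x \right)} = \frac{-134 + x}{x}$ ($X{\left(x \right)} = \frac{-134 + x}{x + 0} = \frac{-134 + x}{x}$)
$- X{\left(d{\left(-15,D{\left(p{\left(4,3 \right)} \right)} \right)} \right)} = - \frac{-134 + \left(4 \left(-15\right) + 4 \cdot 4 \cdot 4^{2}\right)}{4 \left(-15\right) + 4 \cdot 4 \cdot 4^{2}} = - \frac{-134 - \left(60 - 4 \cdot 4 \cdot 16\right)}{-60 + 4 \cdot 4 \cdot 16} = - \frac{-134 + \left(-60 + 4 \cdot 64\right)}{-60 + 4 \cdot 64} = - \frac{-134 + \left(-60 + 256\right)}{-60 + 256} = - \frac{-134 + 196}{196} = - \frac{62}{196} = \left(-1\right) \frac{31}{98} = - \frac{31}{98}$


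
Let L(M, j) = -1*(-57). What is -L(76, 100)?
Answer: -57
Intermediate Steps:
L(M, j) = 57
-L(76, 100) = -1*57 = -57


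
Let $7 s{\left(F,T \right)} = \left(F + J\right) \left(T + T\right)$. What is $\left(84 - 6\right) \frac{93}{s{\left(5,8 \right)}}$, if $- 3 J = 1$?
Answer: $\frac{10881}{16} \approx 680.06$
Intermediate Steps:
$J = - \frac{1}{3}$ ($J = \left(- \frac{1}{3}\right) 1 = - \frac{1}{3} \approx -0.33333$)
$s{\left(F,T \right)} = \frac{2 T \left(- \frac{1}{3} + F\right)}{7}$ ($s{\left(F,T \right)} = \frac{\left(F - \frac{1}{3}\right) \left(T + T\right)}{7} = \frac{\left(- \frac{1}{3} + F\right) 2 T}{7} = \frac{2 T \left(- \frac{1}{3} + F\right)}{7}$)
$\left(84 - 6\right) \frac{93}{s{\left(5,8 \right)}} = \left(84 - 6\right) \frac{93}{\frac{2}{21} \cdot 8 \left(-1 + 3 \cdot 5\right)} = 78 \frac{93}{\frac{2}{21} \cdot 8 \left(-1 + 15\right)} = 78 \frac{93}{\frac{2}{21} \cdot 8 \cdot 14} = 78 \frac{93}{\frac{32}{3}} = 78 \cdot 93 \cdot \frac{3}{32} = 78 \cdot \frac{279}{32} = \frac{10881}{16}$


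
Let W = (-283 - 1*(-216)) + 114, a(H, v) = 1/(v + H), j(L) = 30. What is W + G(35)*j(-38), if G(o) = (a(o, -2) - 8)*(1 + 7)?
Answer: -20523/11 ≈ -1865.7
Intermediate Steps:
a(H, v) = 1/(H + v)
W = 47 (W = (-283 + 216) + 114 = -67 + 114 = 47)
G(o) = -64 + 8/(-2 + o) (G(o) = (1/(o - 2) - 8)*(1 + 7) = (1/(-2 + o) - 8)*8 = (-8 + 1/(-2 + o))*8 = -64 + 8/(-2 + o))
W + G(35)*j(-38) = 47 + (8*(17 - 8*35)/(-2 + 35))*30 = 47 + (8*(17 - 280)/33)*30 = 47 + (8*(1/33)*(-263))*30 = 47 - 2104/33*30 = 47 - 21040/11 = -20523/11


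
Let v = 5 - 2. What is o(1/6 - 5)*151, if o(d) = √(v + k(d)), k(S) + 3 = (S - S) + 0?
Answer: 0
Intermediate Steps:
v = 3
k(S) = -3 (k(S) = -3 + ((S - S) + 0) = -3 + (0 + 0) = -3 + 0 = -3)
o(d) = 0 (o(d) = √(3 - 3) = √0 = 0)
o(1/6 - 5)*151 = 0*151 = 0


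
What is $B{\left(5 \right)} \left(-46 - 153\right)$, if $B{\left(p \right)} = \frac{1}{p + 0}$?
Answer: $- \frac{199}{5} \approx -39.8$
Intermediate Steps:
$B{\left(p \right)} = \frac{1}{p}$
$B{\left(5 \right)} \left(-46 - 153\right) = \frac{-46 - 153}{5} = \frac{1}{5} \left(-199\right) = - \frac{199}{5}$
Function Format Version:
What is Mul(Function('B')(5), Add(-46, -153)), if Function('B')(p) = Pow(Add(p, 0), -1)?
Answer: Rational(-199, 5) ≈ -39.800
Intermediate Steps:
Function('B')(p) = Pow(p, -1)
Mul(Function('B')(5), Add(-46, -153)) = Mul(Pow(5, -1), Add(-46, -153)) = Mul(Rational(1, 5), -199) = Rational(-199, 5)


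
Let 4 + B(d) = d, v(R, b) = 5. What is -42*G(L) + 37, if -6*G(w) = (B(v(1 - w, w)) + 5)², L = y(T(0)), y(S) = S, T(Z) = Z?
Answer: 289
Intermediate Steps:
B(d) = -4 + d
L = 0
G(w) = -6 (G(w) = -((-4 + 5) + 5)²/6 = -(1 + 5)²/6 = -⅙*6² = -⅙*36 = -6)
-42*G(L) + 37 = -42*(-6) + 37 = 252 + 37 = 289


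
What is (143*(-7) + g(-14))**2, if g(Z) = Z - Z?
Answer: 1002001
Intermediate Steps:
g(Z) = 0
(143*(-7) + g(-14))**2 = (143*(-7) + 0)**2 = (-1001 + 0)**2 = (-1001)**2 = 1002001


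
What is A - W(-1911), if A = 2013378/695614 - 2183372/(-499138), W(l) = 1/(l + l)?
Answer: 2411518077280729/331756652289426 ≈ 7.2689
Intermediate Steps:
W(l) = 1/(2*l)
A = 630934399643/86801845183 (A = 2013378*(1/695614) - 2183372*(-1/499138) = 1006689/347807 + 1091686/249569 = 630934399643/86801845183 ≈ 7.2687)
A - W(-1911) = 630934399643/86801845183 - 1/(2*(-1911)) = 630934399643/86801845183 - (-1)/(2*1911) = 630934399643/86801845183 - 1*(-1/3822) = 630934399643/86801845183 + 1/3822 = 2411518077280729/331756652289426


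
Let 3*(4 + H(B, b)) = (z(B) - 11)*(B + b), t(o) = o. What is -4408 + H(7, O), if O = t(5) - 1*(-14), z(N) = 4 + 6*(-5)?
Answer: -14198/3 ≈ -4732.7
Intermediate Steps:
z(N) = -26 (z(N) = 4 - 30 = -26)
O = 19 (O = 5 - 1*(-14) = 5 + 14 = 19)
H(B, b) = -4 - 37*B/3 - 37*b/3 (H(B, b) = -4 + ((-26 - 11)*(B + b))/3 = -4 + (-37*(B + b))/3 = -4 + (-37*B - 37*b)/3 = -4 + (-37*B/3 - 37*b/3) = -4 - 37*B/3 - 37*b/3)
-4408 + H(7, O) = -4408 + (-4 - 37/3*7 - 37/3*19) = -4408 + (-4 - 259/3 - 703/3) = -4408 - 974/3 = -14198/3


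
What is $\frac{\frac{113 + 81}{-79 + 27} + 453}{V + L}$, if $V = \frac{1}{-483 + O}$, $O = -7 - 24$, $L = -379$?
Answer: $- \frac{3002017}{2532491} \approx -1.1854$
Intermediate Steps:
$O = -31$ ($O = -7 - 24 = -31$)
$V = - \frac{1}{514}$ ($V = \frac{1}{-483 - 31} = \frac{1}{-514} = - \frac{1}{514} \approx -0.0019455$)
$\frac{\frac{113 + 81}{-79 + 27} + 453}{V + L} = \frac{\frac{113 + 81}{-79 + 27} + 453}{- \frac{1}{514} - 379} = \frac{\frac{194}{-52} + 453}{- \frac{194807}{514}} = \left(194 \left(- \frac{1}{52}\right) + 453\right) \left(- \frac{514}{194807}\right) = \left(- \frac{97}{26} + 453\right) \left(- \frac{514}{194807}\right) = \frac{11681}{26} \left(- \frac{514}{194807}\right) = - \frac{3002017}{2532491}$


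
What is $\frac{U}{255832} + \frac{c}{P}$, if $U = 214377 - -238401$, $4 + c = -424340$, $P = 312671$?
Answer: $\frac{146060955}{353943572} \approx 0.41267$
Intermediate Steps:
$c = -424344$ ($c = -4 - 424340 = -424344$)
$U = 452778$ ($U = 214377 + 238401 = 452778$)
$\frac{U}{255832} + \frac{c}{P} = \frac{452778}{255832} - \frac{424344}{312671} = 452778 \cdot \frac{1}{255832} - \frac{424344}{312671} = \frac{226389}{127916} - \frac{424344}{312671} = \frac{146060955}{353943572}$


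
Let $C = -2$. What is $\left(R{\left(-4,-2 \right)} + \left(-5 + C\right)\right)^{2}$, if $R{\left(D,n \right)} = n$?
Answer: $81$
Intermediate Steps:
$\left(R{\left(-4,-2 \right)} + \left(-5 + C\right)\right)^{2} = \left(-2 - 7\right)^{2} = \left(-9\right)^{2} = 81$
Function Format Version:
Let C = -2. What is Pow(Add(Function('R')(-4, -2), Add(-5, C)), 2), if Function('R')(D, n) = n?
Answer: 81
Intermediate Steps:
Pow(Add(Function('R')(-4, -2), Add(-5, C)), 2) = Pow(Add(-2, Add(-5, -2)), 2) = Pow(Add(-2, -7), 2) = Pow(-9, 2) = 81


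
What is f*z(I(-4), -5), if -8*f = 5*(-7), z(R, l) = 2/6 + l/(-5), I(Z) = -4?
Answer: 35/6 ≈ 5.8333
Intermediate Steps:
z(R, l) = 1/3 - l/5 (z(R, l) = 2*(1/6) + l*(-1/5) = 1/3 - l/5)
f = 35/8 (f = -5*(-7)/8 = -1/8*(-35) = 35/8 ≈ 4.3750)
f*z(I(-4), -5) = 35*(1/3 - 1/5*(-5))/8 = 35*(1/3 + 1)/8 = (35/8)*(4/3) = 35/6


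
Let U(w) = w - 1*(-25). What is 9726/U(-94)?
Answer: -3242/23 ≈ -140.96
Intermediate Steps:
U(w) = 25 + w (U(w) = w + 25 = 25 + w)
9726/U(-94) = 9726/(25 - 94) = 9726/(-69) = 9726*(-1/69) = -3242/23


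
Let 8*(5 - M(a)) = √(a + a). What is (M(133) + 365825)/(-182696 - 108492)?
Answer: -182915/145594 + √266/2329504 ≈ -1.2563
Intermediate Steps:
M(a) = 5 - √2*√a/8 (M(a) = 5 - √(a + a)/8 = 5 - √2*√a/8)
(M(133) + 365825)/(-182696 - 108492) = ((5 - √2*√133/8) + 365825)/(-182696 - 108492) = ((5 - √266/8) + 365825)/(-291188) = (365830 - √266/8)*(-1/291188) = -182915/145594 + √266/2329504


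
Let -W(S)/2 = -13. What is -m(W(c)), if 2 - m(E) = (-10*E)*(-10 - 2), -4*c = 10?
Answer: 3118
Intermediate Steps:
c = -5/2 (c = -¼*10 = -5/2 ≈ -2.5000)
W(S) = 26 (W(S) = -2*(-13) = 26)
m(E) = 2 - 120*E (m(E) = 2 - (-10*E)*(-10 - 2) = 2 - (-10*E)*(-12) = 2 - 120*E)
-m(W(c)) = -(2 - 120*26) = -(2 - 3120) = -1*(-3118) = 3118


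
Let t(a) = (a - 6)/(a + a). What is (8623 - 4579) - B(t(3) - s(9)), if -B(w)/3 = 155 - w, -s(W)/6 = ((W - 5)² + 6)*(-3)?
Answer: 11397/2 ≈ 5698.5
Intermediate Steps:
t(a) = (-6 + a)/(2*a) (t(a) = (-6 + a)/((2*a)) = (-6 + a)*(1/(2*a)) = (-6 + a)/(2*a))
s(W) = 108 + 18*(-5 + W)² (s(W) = -6*((W - 5)² + 6)*(-3) = -6*((-5 + W)² + 6)*(-3) = -6*(6 + (-5 + W)²)*(-3) = -6*(-18 - 3*(-5 + W)²) = 108 + 18*(-5 + W)²)
B(w) = -465 + 3*w (B(w) = -3*(155 - w) = -465 + 3*w)
(8623 - 4579) - B(t(3) - s(9)) = (8623 - 4579) - (-465 + 3*((½)*(-6 + 3)/3 - (108 + 18*(-5 + 9)²))) = 4044 - (-465 + 3*((½)*(⅓)*(-3) - (108 + 18*4²))) = 4044 - (-465 + 3*(-½ - (108 + 18*16))) = 4044 - (-465 + 3*(-½ - (108 + 288))) = 4044 - (-465 + 3*(-½ - 1*396)) = 4044 - (-465 + 3*(-½ - 396)) = 4044 - (-465 + 3*(-793/2)) = 4044 - (-465 - 2379/2) = 4044 - 1*(-3309/2) = 4044 + 3309/2 = 11397/2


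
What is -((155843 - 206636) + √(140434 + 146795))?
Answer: 50793 - √287229 ≈ 50257.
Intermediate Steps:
-((155843 - 206636) + √(140434 + 146795)) = -(-50793 + √287229) = 50793 - √287229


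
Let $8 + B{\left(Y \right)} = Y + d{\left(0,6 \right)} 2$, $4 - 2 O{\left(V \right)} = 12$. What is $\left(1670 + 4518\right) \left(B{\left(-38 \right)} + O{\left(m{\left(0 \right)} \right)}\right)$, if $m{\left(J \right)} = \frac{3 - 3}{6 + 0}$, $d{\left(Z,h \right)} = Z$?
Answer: $-309400$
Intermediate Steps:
$m{\left(J \right)} = 0$ ($m{\left(J \right)} = \frac{0}{6} = 0 \cdot \frac{1}{6} = 0$)
$O{\left(V \right)} = -4$ ($O{\left(V \right)} = 2 - 6 = -4$)
$B{\left(Y \right)} = -8 + Y$ ($B{\left(Y \right)} = -8 + \left(Y + 0 \cdot 2\right) = -8 + \left(Y + 0\right) = -8 + Y$)
$\left(1670 + 4518\right) \left(B{\left(-38 \right)} + O{\left(m{\left(0 \right)} \right)}\right) = \left(1670 + 4518\right) \left(\left(-8 - 38\right) - 4\right) = 6188 \left(-46 - 4\right) = 6188 \left(-50\right) = -309400$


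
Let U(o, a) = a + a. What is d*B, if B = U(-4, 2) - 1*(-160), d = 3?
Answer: 492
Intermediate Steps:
U(o, a) = 2*a
B = 164 (B = 2*2 - 1*(-160) = 4 + 160 = 164)
d*B = 3*164 = 492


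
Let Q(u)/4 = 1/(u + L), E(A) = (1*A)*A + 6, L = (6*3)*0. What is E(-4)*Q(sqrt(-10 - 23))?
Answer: -8*I*sqrt(33)/3 ≈ -15.319*I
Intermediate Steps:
L = 0 (L = 18*0 = 0)
E(A) = 6 + A**2 (E(A) = A*A + 6 = A**2 + 6 = 6 + A**2)
Q(u) = 4/u (Q(u) = 4/(u + 0) = 4/u)
E(-4)*Q(sqrt(-10 - 23)) = (6 + (-4)**2)*(4/(sqrt(-10 - 23))) = (6 + 16)*(4/(sqrt(-33))) = 22*(4/((I*sqrt(33)))) = 22*(4*(-I*sqrt(33)/33)) = 22*(-4*I*sqrt(33)/33) = -8*I*sqrt(33)/3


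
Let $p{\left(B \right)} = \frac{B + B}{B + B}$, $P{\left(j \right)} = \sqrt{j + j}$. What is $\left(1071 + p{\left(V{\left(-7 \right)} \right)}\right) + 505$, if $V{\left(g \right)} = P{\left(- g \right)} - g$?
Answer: $1577$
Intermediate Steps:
$P{\left(j \right)} = \sqrt{2} \sqrt{j}$ ($P{\left(j \right)} = \sqrt{2 j} = \sqrt{2} \sqrt{j}$)
$V{\left(g \right)} = - g + \sqrt{2} \sqrt{- g}$ ($V{\left(g \right)} = \sqrt{2} \sqrt{- g} - g = - g + \sqrt{2} \sqrt{- g}$)
$p{\left(B \right)} = 1$ ($p{\left(B \right)} = \frac{2 B}{2 B} = 2 B \frac{1}{2 B} = 1$)
$\left(1071 + p{\left(V{\left(-7 \right)} \right)}\right) + 505 = \left(1071 + 1\right) + 505 = 1072 + 505 = 1577$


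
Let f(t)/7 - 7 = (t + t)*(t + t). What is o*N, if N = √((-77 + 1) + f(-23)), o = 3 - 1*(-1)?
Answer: 4*√14785 ≈ 486.37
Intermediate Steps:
f(t) = 49 + 28*t² (f(t) = 49 + 7*((t + t)*(t + t)) = 49 + 7*((2*t)*(2*t)) = 49 + 7*(4*t²) = 49 + 28*t²)
o = 4 (o = 3 + 1 = 4)
N = √14785 (N = √((-77 + 1) + (49 + 28*(-23)²)) = √(-76 + (49 + 28*529)) = √(-76 + (49 + 14812)) = √(-76 + 14861) = √14785 ≈ 121.59)
o*N = 4*√14785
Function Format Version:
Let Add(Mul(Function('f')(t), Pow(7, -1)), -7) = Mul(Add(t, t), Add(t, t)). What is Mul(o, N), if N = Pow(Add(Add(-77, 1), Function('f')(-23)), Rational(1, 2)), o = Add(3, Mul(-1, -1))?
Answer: Mul(4, Pow(14785, Rational(1, 2))) ≈ 486.37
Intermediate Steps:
Function('f')(t) = Add(49, Mul(28, Pow(t, 2))) (Function('f')(t) = Add(49, Mul(7, Mul(Add(t, t), Add(t, t)))) = Add(49, Mul(7, Mul(Mul(2, t), Mul(2, t)))) = Add(49, Mul(7, Mul(4, Pow(t, 2)))) = Add(49, Mul(28, Pow(t, 2))))
o = 4 (o = Add(3, 1) = 4)
N = Pow(14785, Rational(1, 2)) (N = Pow(Add(Add(-77, 1), Add(49, Mul(28, Pow(-23, 2)))), Rational(1, 2)) = Pow(Add(-76, Add(49, Mul(28, 529))), Rational(1, 2)) = Pow(Add(-76, Add(49, 14812)), Rational(1, 2)) = Pow(Add(-76, 14861), Rational(1, 2)) = Pow(14785, Rational(1, 2)) ≈ 121.59)
Mul(o, N) = Mul(4, Pow(14785, Rational(1, 2)))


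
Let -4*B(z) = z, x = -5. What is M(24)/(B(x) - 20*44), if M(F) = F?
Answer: -96/3515 ≈ -0.027312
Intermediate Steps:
B(z) = -z/4
M(24)/(B(x) - 20*44) = 24/(-1/4*(-5) - 20*44) = 24/(5/4 - 880) = 24/(-3515/4) = 24*(-4/3515) = -96/3515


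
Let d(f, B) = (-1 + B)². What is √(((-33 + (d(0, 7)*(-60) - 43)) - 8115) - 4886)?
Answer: 3*I*√1693 ≈ 123.44*I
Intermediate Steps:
√(((-33 + (d(0, 7)*(-60) - 43)) - 8115) - 4886) = √(((-33 + ((-1 + 7)²*(-60) - 43)) - 8115) - 4886) = √(((-33 + (6²*(-60) - 43)) - 8115) - 4886) = √(((-33 + (36*(-60) - 43)) - 8115) - 4886) = √(((-33 + (-2160 - 43)) - 8115) - 4886) = √(((-33 - 2203) - 8115) - 4886) = √((-2236 - 8115) - 4886) = √(-10351 - 4886) = √(-15237) = 3*I*√1693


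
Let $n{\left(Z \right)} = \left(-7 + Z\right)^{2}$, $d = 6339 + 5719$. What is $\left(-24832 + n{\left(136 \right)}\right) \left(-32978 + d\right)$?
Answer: $171355720$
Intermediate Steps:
$d = 12058$
$\left(-24832 + n{\left(136 \right)}\right) \left(-32978 + d\right) = \left(-24832 + \left(-7 + 136\right)^{2}\right) \left(-32978 + 12058\right) = \left(-24832 + 129^{2}\right) \left(-20920\right) = \left(-24832 + 16641\right) \left(-20920\right) = \left(-8191\right) \left(-20920\right) = 171355720$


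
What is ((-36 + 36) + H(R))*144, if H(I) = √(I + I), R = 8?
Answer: 576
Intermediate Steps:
H(I) = √2*√I (H(I) = √(2*I) = √2*√I)
((-36 + 36) + H(R))*144 = ((-36 + 36) + √2*√8)*144 = (0 + √2*(2*√2))*144 = (0 + 4)*144 = 4*144 = 576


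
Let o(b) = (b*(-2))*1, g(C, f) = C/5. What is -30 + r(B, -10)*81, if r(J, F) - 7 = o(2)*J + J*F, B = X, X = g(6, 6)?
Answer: -4119/5 ≈ -823.80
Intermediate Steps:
g(C, f) = C/5 (g(C, f) = C*(⅕) = C/5)
X = 6/5 (X = (⅕)*6 = 6/5 ≈ 1.2000)
o(b) = -2*b (o(b) = -2*b*1 = -2*b)
B = 6/5 ≈ 1.2000
r(J, F) = 7 - 4*J + F*J (r(J, F) = 7 + ((-2*2)*J + J*F) = 7 + (-4*J + F*J) = 7 - 4*J + F*J)
-30 + r(B, -10)*81 = -30 + (7 - 4*6/5 - 10*6/5)*81 = -30 + (7 - 24/5 - 12)*81 = -30 - 49/5*81 = -30 - 3969/5 = -4119/5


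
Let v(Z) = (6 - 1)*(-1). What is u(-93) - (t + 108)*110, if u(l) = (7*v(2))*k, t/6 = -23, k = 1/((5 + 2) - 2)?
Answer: 3293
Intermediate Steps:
k = ⅕ (k = 1/(7 - 2) = 1/5 = ⅕ ≈ 0.20000)
t = -138 (t = 6*(-23) = -138)
v(Z) = -5 (v(Z) = 5*(-1) = -5)
u(l) = -7 (u(l) = (7*(-5))*(⅕) = -35*⅕ = -7)
u(-93) - (t + 108)*110 = -7 - (-138 + 108)*110 = -7 - (-30)*110 = -7 - 1*(-3300) = -7 + 3300 = 3293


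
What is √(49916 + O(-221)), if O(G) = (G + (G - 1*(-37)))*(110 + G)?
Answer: √94871 ≈ 308.01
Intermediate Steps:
O(G) = (37 + 2*G)*(110 + G) (O(G) = (G + (G + 37))*(110 + G) = (G + (37 + G))*(110 + G) = (37 + 2*G)*(110 + G))
√(49916 + O(-221)) = √(49916 + (4070 + 2*(-221)² + 257*(-221))) = √(49916 + (4070 + 2*48841 - 56797)) = √(49916 + (4070 + 97682 - 56797)) = √(49916 + 44955) = √94871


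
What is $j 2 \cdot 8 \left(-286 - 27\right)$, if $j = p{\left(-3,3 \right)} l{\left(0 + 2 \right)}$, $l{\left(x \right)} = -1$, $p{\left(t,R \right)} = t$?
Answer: $-15024$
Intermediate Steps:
$j = 3$ ($j = \left(-3\right) \left(-1\right) = 3$)
$j 2 \cdot 8 \left(-286 - 27\right) = 3 \cdot 2 \cdot 8 \left(-286 - 27\right) = 6 \cdot 8 \left(-313\right) = 48 \left(-313\right) = -15024$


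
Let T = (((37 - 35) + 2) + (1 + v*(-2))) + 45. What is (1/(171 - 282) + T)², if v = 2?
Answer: 26061025/12321 ≈ 2115.2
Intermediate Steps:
T = 46 (T = (((37 - 35) + 2) + (1 + 2*(-2))) + 45 = ((2 + 2) + (1 - 4)) + 45 = (4 - 3) + 45 = 1 + 45 = 46)
(1/(171 - 282) + T)² = (1/(171 - 282) + 46)² = (1/(-111) + 46)² = (-1/111 + 46)² = (5105/111)² = 26061025/12321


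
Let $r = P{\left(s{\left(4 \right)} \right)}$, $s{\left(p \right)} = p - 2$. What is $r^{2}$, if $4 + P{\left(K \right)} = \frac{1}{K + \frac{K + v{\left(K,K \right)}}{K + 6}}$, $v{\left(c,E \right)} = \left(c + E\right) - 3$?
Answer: $\frac{4624}{361} \approx 12.809$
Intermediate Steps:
$v{\left(c,E \right)} = -3 + E + c$ ($v{\left(c,E \right)} = \left(E + c\right) - 3 = -3 + E + c$)
$s{\left(p \right)} = -2 + p$ ($s{\left(p \right)} = p - 2 = -2 + p$)
$P{\left(K \right)} = -4 + \frac{1}{K + \frac{-3 + 3 K}{6 + K}}$ ($P{\left(K \right)} = -4 + \frac{1}{K + \frac{K + \left(-3 + K + K\right)}{K + 6}} = -4 + \frac{1}{K + \frac{K + \left(-3 + 2 K\right)}{6 + K}} = -4 + \frac{1}{K + \frac{-3 + 3 K}{6 + K}}$)
$r = - \frac{68}{19}$ ($r = \frac{18 - 35 \left(-2 + 4\right) - 4 \left(-2 + 4\right)^{2}}{-3 + \left(-2 + 4\right)^{2} + 9 \left(-2 + 4\right)} = \frac{18 - 70 - 4 \cdot 2^{2}}{-3 + 2^{2} + 9 \cdot 2} = \frac{18 - 70 - 16}{-3 + 4 + 18} = \frac{18 - 70 - 16}{19} = \frac{1}{19} \left(-68\right) = - \frac{68}{19} \approx -3.5789$)
$r^{2} = \left(- \frac{68}{19}\right)^{2} = \frac{4624}{361}$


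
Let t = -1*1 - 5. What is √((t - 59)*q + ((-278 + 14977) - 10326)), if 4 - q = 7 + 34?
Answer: √6778 ≈ 82.329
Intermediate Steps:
t = -6 (t = -1 - 5 = -6)
q = -37 (q = 4 - (7 + 34) = 4 - 1*41 = 4 - 41 = -37)
√((t - 59)*q + ((-278 + 14977) - 10326)) = √((-6 - 59)*(-37) + ((-278 + 14977) - 10326)) = √(-65*(-37) + (14699 - 10326)) = √(2405 + 4373) = √6778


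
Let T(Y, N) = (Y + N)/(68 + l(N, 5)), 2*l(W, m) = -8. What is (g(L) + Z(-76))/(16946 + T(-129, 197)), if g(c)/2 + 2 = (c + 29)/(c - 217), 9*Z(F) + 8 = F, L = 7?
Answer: -22976/28471065 ≈ -0.00080699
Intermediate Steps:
l(W, m) = -4 (l(W, m) = (1/2)*(-8) = -4)
Z(F) = -8/9 + F/9
g(c) = -4 + 2*(29 + c)/(-217 + c) (g(c) = -4 + 2*((c + 29)/(c - 217)) = -4 + 2*((29 + c)/(-217 + c)) = -4 + 2*(29 + c)/(-217 + c))
T(Y, N) = N/64 + Y/64 (T(Y, N) = (Y + N)/(68 - 4) = (N + Y)/64 = (N + Y)*(1/64) = N/64 + Y/64)
(g(L) + Z(-76))/(16946 + T(-129, 197)) = (2*(463 - 1*7)/(-217 + 7) + (-8/9 + (1/9)*(-76)))/(16946 + ((1/64)*197 + (1/64)*(-129))) = (2*(463 - 7)/(-210) + (-8/9 - 76/9))/(16946 + (197/64 - 129/64)) = (2*(-1/210)*456 - 28/3)/(16946 + 17/16) = (-152/35 - 28/3)/(271153/16) = -1436/105*16/271153 = -22976/28471065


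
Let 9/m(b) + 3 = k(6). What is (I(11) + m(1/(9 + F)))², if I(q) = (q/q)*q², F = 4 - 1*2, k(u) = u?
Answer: 15376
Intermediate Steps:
F = 2 (F = 4 - 2 = 2)
m(b) = 3 (m(b) = 9/(-3 + 6) = 9/3 = 9*(⅓) = 3)
I(q) = q² (I(q) = 1*q² = q²)
(I(11) + m(1/(9 + F)))² = (11² + 3)² = (121 + 3)² = 124² = 15376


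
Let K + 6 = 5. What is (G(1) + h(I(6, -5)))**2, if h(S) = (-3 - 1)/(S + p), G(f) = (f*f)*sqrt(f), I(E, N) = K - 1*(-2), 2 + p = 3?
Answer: 1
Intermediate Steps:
K = -1 (K = -6 + 5 = -1)
p = 1 (p = -2 + 3 = 1)
I(E, N) = 1 (I(E, N) = -1 - 1*(-2) = -1 + 2 = 1)
G(f) = f**(5/2) (G(f) = f**2*sqrt(f) = f**(5/2))
h(S) = -4/(1 + S) (h(S) = (-3 - 1)/(S + 1) = -4/(1 + S))
(G(1) + h(I(6, -5)))**2 = (1**(5/2) - 4/(1 + 1))**2 = (1 - 4/2)**2 = (1 - 4*1/2)**2 = (1 - 2)**2 = (-1)**2 = 1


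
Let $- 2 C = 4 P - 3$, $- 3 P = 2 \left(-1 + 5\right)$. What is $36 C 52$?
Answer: $12792$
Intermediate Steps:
$P = - \frac{8}{3}$ ($P = - \frac{2 \left(-1 + 5\right)}{3} = - \frac{2 \cdot 4}{3} = \left(- \frac{1}{3}\right) 8 = - \frac{8}{3} \approx -2.6667$)
$C = \frac{41}{6}$ ($C = - \frac{4 \left(- \frac{8}{3}\right) - 3}{2} = - \frac{- \frac{32}{3} - 3}{2} = \left(- \frac{1}{2}\right) \left(- \frac{41}{3}\right) = \frac{41}{6} \approx 6.8333$)
$36 C 52 = 36 \cdot \frac{41}{6} \cdot 52 = 246 \cdot 52 = 12792$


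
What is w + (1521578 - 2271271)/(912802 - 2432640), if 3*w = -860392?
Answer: -1307654207417/4559514 ≈ -2.8680e+5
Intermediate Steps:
w = -860392/3 (w = (⅓)*(-860392) = -860392/3 ≈ -2.8680e+5)
w + (1521578 - 2271271)/(912802 - 2432640) = -860392/3 + (1521578 - 2271271)/(912802 - 2432640) = -860392/3 - 749693/(-1519838) = -860392/3 - 749693*(-1/1519838) = -860392/3 + 749693/1519838 = -1307654207417/4559514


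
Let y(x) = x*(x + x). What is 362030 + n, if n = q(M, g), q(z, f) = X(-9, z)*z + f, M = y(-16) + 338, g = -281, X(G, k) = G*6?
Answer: 315849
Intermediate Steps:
X(G, k) = 6*G
y(x) = 2*x**2 (y(x) = x*(2*x) = 2*x**2)
M = 850 (M = 2*(-16)**2 + 338 = 2*256 + 338 = 512 + 338 = 850)
q(z, f) = f - 54*z (q(z, f) = (6*(-9))*z + f = -54*z + f = f - 54*z)
n = -46181 (n = -281 - 54*850 = -281 - 45900 = -46181)
362030 + n = 362030 - 46181 = 315849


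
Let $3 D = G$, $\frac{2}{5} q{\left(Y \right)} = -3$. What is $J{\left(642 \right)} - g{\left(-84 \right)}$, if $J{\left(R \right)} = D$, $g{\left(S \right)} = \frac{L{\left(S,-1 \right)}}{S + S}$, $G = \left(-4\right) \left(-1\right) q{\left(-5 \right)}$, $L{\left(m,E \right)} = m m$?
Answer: $32$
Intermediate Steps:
$L{\left(m,E \right)} = m^{2}$
$q{\left(Y \right)} = - \frac{15}{2}$ ($q{\left(Y \right)} = \frac{5}{2} \left(-3\right) = - \frac{15}{2}$)
$G = -30$ ($G = \left(-4\right) \left(-1\right) \left(- \frac{15}{2}\right) = 4 \left(- \frac{15}{2}\right) = -30$)
$D = -10$ ($D = \frac{1}{3} \left(-30\right) = -10$)
$g{\left(S \right)} = \frac{S}{2}$ ($g{\left(S \right)} = \frac{S^{2}}{S + S} = \frac{S^{2}}{2 S} = \frac{1}{2 S} S^{2} = \frac{S}{2}$)
$J{\left(R \right)} = -10$
$J{\left(642 \right)} - g{\left(-84 \right)} = -10 - \frac{1}{2} \left(-84\right) = -10 - -42 = -10 + 42 = 32$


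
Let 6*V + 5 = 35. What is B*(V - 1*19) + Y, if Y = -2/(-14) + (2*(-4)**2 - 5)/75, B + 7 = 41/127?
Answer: 2088776/22225 ≈ 93.983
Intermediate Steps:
V = 5 (V = -5/6 + (1/6)*35 = -5/6 + 35/6 = 5)
B = -848/127 (B = -7 + 41/127 = -848/127 ≈ -6.6772)
Y = 88/175 (Y = -2*(-1/14) + (2*16 - 5)*(1/75) = 1/7 + (32 - 5)*(1/75) = 1/7 + 27*(1/75) = 1/7 + 9/25 = 88/175 ≈ 0.50286)
B*(V - 1*19) + Y = -848*(5 - 1*19)/127 + 88/175 = -848*(5 - 19)/127 + 88/175 = -848/127*(-14) + 88/175 = 11872/127 + 88/175 = 2088776/22225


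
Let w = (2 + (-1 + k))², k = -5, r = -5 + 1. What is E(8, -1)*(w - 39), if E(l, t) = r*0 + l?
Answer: -184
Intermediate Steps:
r = -4
E(l, t) = l (E(l, t) = -4*0 + l = 0 + l = l)
w = 16 (w = (2 + (-1 - 5))² = (2 - 6)² = (-4)² = 16)
E(8, -1)*(w - 39) = 8*(16 - 39) = 8*(-23) = -184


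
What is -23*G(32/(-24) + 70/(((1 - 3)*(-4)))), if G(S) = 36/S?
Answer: -9936/89 ≈ -111.64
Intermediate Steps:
-23*G(32/(-24) + 70/(((1 - 3)*(-4)))) = -828/(32/(-24) + 70/(((1 - 3)*(-4)))) = -828/(32*(-1/24) + 70/((-2*(-4)))) = -828/(-4/3 + 70/8) = -828/(-4/3 + 70*(1/8)) = -828/(-4/3 + 35/4) = -828/89/12 = -828*12/89 = -23*432/89 = -9936/89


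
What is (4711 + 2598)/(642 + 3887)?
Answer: 7309/4529 ≈ 1.6138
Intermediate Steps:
(4711 + 2598)/(642 + 3887) = 7309/4529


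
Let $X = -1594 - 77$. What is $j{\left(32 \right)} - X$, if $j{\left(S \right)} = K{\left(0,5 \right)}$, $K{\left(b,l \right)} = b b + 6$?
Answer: $1677$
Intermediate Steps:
$K{\left(b,l \right)} = 6 + b^{2}$ ($K{\left(b,l \right)} = b^{2} + 6 = 6 + b^{2}$)
$j{\left(S \right)} = 6$ ($j{\left(S \right)} = 6 + 0^{2} = 6 + 0 = 6$)
$X = -1671$
$j{\left(32 \right)} - X = 6 - -1671 = 6 + 1671 = 1677$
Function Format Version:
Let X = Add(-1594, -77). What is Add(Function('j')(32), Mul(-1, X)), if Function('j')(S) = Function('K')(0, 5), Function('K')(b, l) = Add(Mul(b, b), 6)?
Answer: 1677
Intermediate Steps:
Function('K')(b, l) = Add(6, Pow(b, 2)) (Function('K')(b, l) = Add(Pow(b, 2), 6) = Add(6, Pow(b, 2)))
Function('j')(S) = 6 (Function('j')(S) = Add(6, Pow(0, 2)) = Add(6, 0) = 6)
X = -1671
Add(Function('j')(32), Mul(-1, X)) = Add(6, Mul(-1, -1671)) = Add(6, 1671) = 1677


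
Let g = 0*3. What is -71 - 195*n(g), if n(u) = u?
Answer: -71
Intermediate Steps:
g = 0
-71 - 195*n(g) = -71 - 195*0 = -71 + 0 = -71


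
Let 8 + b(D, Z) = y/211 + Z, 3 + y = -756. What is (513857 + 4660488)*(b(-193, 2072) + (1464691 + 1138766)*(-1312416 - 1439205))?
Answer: -7821262488891619093590/211 ≈ -3.7068e+19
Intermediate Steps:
y = -759 (y = -3 - 756 = -759)
b(D, Z) = -2447/211 + Z (b(D, Z) = -8 + (-759/211 + Z) = -2447/211 + Z)
(513857 + 4660488)*(b(-193, 2072) + (1464691 + 1138766)*(-1312416 - 1439205)) = (513857 + 4660488)*((-2447/211 + 2072) + (1464691 + 1138766)*(-1312416 - 1439205)) = 5174345*(434745/211 + 2603457*(-2751621)) = 5174345*(434745/211 - 7163726953797) = 5174345*(-1511546386816422/211) = -7821262488891619093590/211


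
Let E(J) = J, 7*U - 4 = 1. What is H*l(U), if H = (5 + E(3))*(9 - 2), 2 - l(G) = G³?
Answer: 4488/49 ≈ 91.592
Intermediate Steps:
U = 5/7 (U = 4/7 + (⅐)*1 = 4/7 + ⅐ = 5/7 ≈ 0.71429)
l(G) = 2 - G³
H = 56 (H = (5 + 3)*(9 - 2) = 8*7 = 56)
H*l(U) = 56*(2 - (5/7)³) = 56*(2 - 1*125/343) = 56*(2 - 125/343) = 56*(561/343) = 4488/49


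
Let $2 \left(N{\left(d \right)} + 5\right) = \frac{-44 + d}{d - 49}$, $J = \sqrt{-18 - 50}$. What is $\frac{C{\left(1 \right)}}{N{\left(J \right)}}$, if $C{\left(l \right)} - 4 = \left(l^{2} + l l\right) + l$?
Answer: $- \frac{78631}{51106} + \frac{35 i \sqrt{17}}{51106} \approx -1.5386 + 0.0028237 i$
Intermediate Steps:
$C{\left(l \right)} = 4 + l + 2 l^{2}$ ($C{\left(l \right)} = 4 + \left(\left(l^{2} + l l\right) + l\right) = 4 + \left(\left(l^{2} + l^{2}\right) + l\right) = 4 + \left(2 l^{2} + l\right) = 4 + \left(l + 2 l^{2}\right) = 4 + l + 2 l^{2}$)
$J = 2 i \sqrt{17}$ ($J = \sqrt{-68} = 2 i \sqrt{17} \approx 8.2462 i$)
$N{\left(d \right)} = -5 + \frac{-44 + d}{2 \left(-49 + d\right)}$ ($N{\left(d \right)} = -5 + \frac{\left(-44 + d\right) \frac{1}{d - 49}}{2} = -5 + \frac{\left(-44 + d\right) \frac{1}{-49 + d}}{2} = -5 + \frac{\frac{1}{-49 + d} \left(-44 + d\right)}{2} = -5 + \frac{-44 + d}{2 \left(-49 + d\right)}$)
$\frac{C{\left(1 \right)}}{N{\left(J \right)}} = \frac{4 + 1 + 2 \cdot 1^{2}}{\frac{1}{2} \frac{1}{-49 + 2 i \sqrt{17}} \left(446 - 9 \cdot 2 i \sqrt{17}\right)} = \frac{4 + 1 + 2 \cdot 1}{\frac{1}{2} \frac{1}{-49 + 2 i \sqrt{17}} \left(446 - 18 i \sqrt{17}\right)} = \left(4 + 1 + 2\right) \frac{2 \left(-49 + 2 i \sqrt{17}\right)}{446 - 18 i \sqrt{17}} = 7 \frac{2 \left(-49 + 2 i \sqrt{17}\right)}{446 - 18 i \sqrt{17}} = \frac{14 \left(-49 + 2 i \sqrt{17}\right)}{446 - 18 i \sqrt{17}}$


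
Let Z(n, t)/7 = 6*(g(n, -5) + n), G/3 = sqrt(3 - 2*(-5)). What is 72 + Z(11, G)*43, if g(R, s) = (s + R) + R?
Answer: 50640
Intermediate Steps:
g(R, s) = s + 2*R (g(R, s) = (R + s) + R = s + 2*R)
G = 3*sqrt(13) (G = 3*sqrt(3 - 2*(-5)) = 3*sqrt(3 + 10) = 3*sqrt(13) ≈ 10.817)
Z(n, t) = -210 + 126*n (Z(n, t) = 7*(6*((-5 + 2*n) + n)) = 7*(6*(-5 + 3*n)) = 7*(-30 + 18*n) = -210 + 126*n)
72 + Z(11, G)*43 = 72 + (-210 + 126*11)*43 = 72 + (-210 + 1386)*43 = 72 + 1176*43 = 72 + 50568 = 50640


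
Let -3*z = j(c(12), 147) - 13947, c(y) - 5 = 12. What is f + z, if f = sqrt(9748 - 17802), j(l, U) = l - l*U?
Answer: 16429/3 + I*sqrt(8054) ≈ 5476.3 + 89.744*I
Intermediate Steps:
c(y) = 17 (c(y) = 5 + 12 = 17)
j(l, U) = l - U*l
f = I*sqrt(8054) (f = sqrt(-8054) = I*sqrt(8054) ≈ 89.744*I)
z = 16429/3 (z = -(17*(1 - 1*147) - 13947)/3 = -(17*(1 - 147) - 13947)/3 = -(17*(-146) - 13947)/3 = -(-2482 - 13947)/3 = -1/3*(-16429) = 16429/3 ≈ 5476.3)
f + z = I*sqrt(8054) + 16429/3 = 16429/3 + I*sqrt(8054)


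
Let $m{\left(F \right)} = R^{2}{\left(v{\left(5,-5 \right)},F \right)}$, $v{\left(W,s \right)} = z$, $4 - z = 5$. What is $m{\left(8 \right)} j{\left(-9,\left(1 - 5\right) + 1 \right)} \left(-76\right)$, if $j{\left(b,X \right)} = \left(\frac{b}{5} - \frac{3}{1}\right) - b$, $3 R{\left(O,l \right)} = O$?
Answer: $- \frac{532}{15} \approx -35.467$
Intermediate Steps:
$z = -1$ ($z = 4 - 5 = -1$)
$v{\left(W,s \right)} = -1$
$R{\left(O,l \right)} = \frac{O}{3}$
$j{\left(b,X \right)} = -3 - \frac{4 b}{5}$ ($j{\left(b,X \right)} = \left(b \frac{1}{5} - 3\right) - b = \left(\frac{b}{5} - 3\right) - b = \left(-3 + \frac{b}{5}\right) - b = -3 - \frac{4 b}{5}$)
$m{\left(F \right)} = \frac{1}{9}$ ($m{\left(F \right)} = \left(\frac{1}{3} \left(-1\right)\right)^{2} = \left(- \frac{1}{3}\right)^{2} = \frac{1}{9}$)
$m{\left(8 \right)} j{\left(-9,\left(1 - 5\right) + 1 \right)} \left(-76\right) = \frac{-3 - - \frac{36}{5}}{9} \left(-76\right) = \frac{-3 + \frac{36}{5}}{9} \left(-76\right) = \frac{1}{9} \cdot \frac{21}{5} \left(-76\right) = \frac{7}{15} \left(-76\right) = - \frac{532}{15}$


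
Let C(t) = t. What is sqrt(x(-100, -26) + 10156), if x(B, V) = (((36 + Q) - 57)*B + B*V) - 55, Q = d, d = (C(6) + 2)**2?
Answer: sqrt(8401) ≈ 91.657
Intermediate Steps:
d = 64 (d = (6 + 2)**2 = 8**2 = 64)
Q = 64
x(B, V) = -55 + 43*B + B*V (x(B, V) = (((36 + 64) - 57)*B + B*V) - 55 = ((100 - 57)*B + B*V) - 55 = (43*B + B*V) - 55 = -55 + 43*B + B*V)
sqrt(x(-100, -26) + 10156) = sqrt((-55 + 43*(-100) - 100*(-26)) + 10156) = sqrt((-55 - 4300 + 2600) + 10156) = sqrt(-1755 + 10156) = sqrt(8401)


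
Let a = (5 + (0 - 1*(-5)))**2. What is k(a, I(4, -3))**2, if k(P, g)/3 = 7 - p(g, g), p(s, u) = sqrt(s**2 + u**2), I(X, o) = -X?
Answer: 729 - 504*sqrt(2) ≈ 16.236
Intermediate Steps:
a = 100 (a = (5 + (0 + 5))**2 = (5 + 5)**2 = 10**2 = 100)
k(P, g) = 21 - 3*sqrt(2)*sqrt(g**2) (k(P, g) = 3*(7 - sqrt(g**2 + g**2)) = 3*(7 - sqrt(2*g**2)) = 3*(7 - sqrt(2)*sqrt(g**2)) = 21 - 3*sqrt(2)*sqrt(g**2))
k(a, I(4, -3))**2 = (21 - 3*sqrt(2)*sqrt((-1*4)**2))**2 = (21 - 3*sqrt(2)*sqrt((-4)**2))**2 = (21 - 3*sqrt(2)*sqrt(16))**2 = (21 - 3*sqrt(2)*4)**2 = (21 - 12*sqrt(2))**2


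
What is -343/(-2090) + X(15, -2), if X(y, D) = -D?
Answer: 4523/2090 ≈ 2.1641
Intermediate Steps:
-343/(-2090) + X(15, -2) = -343/(-2090) - 1*(-2) = -343*(-1/2090) + 2 = 343/2090 + 2 = 4523/2090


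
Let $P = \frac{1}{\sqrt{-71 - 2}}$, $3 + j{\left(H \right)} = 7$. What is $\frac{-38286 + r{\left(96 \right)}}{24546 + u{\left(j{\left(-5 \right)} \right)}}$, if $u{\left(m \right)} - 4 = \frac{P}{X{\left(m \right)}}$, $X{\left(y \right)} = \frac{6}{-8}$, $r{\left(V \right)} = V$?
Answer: $- \frac{153994969125}{98993885629} + \frac{114570 i \sqrt{73}}{98993885629} \approx -1.5556 + 9.8883 \cdot 10^{-6} i$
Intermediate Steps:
$j{\left(H \right)} = 4$ ($j{\left(H \right)} = -3 + 7 = 4$)
$X{\left(y \right)} = - \frac{3}{4}$ ($X{\left(y \right)} = 6 \left(- \frac{1}{8}\right) = - \frac{3}{4}$)
$P = - \frac{i \sqrt{73}}{73}$ ($P = \frac{1}{\sqrt{-73}} = \frac{1}{i \sqrt{73}} = - \frac{i \sqrt{73}}{73} \approx - 0.11704 i$)
$u{\left(m \right)} = 4 + \frac{4 i \sqrt{73}}{219}$ ($u{\left(m \right)} = 4 + \frac{\left(- \frac{1}{73}\right) i \sqrt{73}}{- \frac{3}{4}} = 4 + - \frac{i \sqrt{73}}{73} \left(- \frac{4}{3}\right) = 4 + \frac{4 i \sqrt{73}}{219}$)
$\frac{-38286 + r{\left(96 \right)}}{24546 + u{\left(j{\left(-5 \right)} \right)}} = \frac{-38286 + 96}{24546 + \left(4 + \frac{4 i \sqrt{73}}{219}\right)} = - \frac{38190}{24550 + \frac{4 i \sqrt{73}}{219}}$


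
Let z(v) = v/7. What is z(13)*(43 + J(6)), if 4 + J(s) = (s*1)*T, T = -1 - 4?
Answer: 117/7 ≈ 16.714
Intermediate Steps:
T = -5
J(s) = -4 - 5*s (J(s) = -4 + (s*1)*(-5) = -4 + s*(-5) = -4 - 5*s)
z(v) = v/7 (z(v) = v*(⅐) = v/7)
z(13)*(43 + J(6)) = ((⅐)*13)*(43 + (-4 - 5*6)) = 13*(43 + (-4 - 30))/7 = 13*(43 - 34)/7 = (13/7)*9 = 117/7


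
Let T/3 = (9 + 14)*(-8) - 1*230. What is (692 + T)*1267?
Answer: -696850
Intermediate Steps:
T = -1242 (T = 3*((9 + 14)*(-8) - 1*230) = 3*(23*(-8) - 230) = 3*(-184 - 230) = 3*(-414) = -1242)
(692 + T)*1267 = (692 - 1242)*1267 = -550*1267 = -696850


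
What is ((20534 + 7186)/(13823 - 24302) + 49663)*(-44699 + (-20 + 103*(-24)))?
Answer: -1169417377747/499 ≈ -2.3435e+9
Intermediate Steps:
((20534 + 7186)/(13823 - 24302) + 49663)*(-44699 + (-20 + 103*(-24))) = (27720/(-10479) + 49663)*(-44699 + (-20 - 2472)) = (27720*(-1/10479) + 49663)*(-44699 - 2492) = (-1320/499 + 49663)*(-47191) = (24780517/499)*(-47191) = -1169417377747/499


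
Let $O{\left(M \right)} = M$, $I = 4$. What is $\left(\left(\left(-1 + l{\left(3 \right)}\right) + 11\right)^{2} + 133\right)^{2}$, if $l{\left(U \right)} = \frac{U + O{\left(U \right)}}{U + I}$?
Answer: $\frac{151117849}{2401} \approx 62940.0$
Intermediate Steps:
$l{\left(U \right)} = \frac{2 U}{4 + U}$ ($l{\left(U \right)} = \frac{U + U}{U + 4} = \frac{2 U}{4 + U}$)
$\left(\left(\left(-1 + l{\left(3 \right)}\right) + 11\right)^{2} + 133\right)^{2} = \left(\left(\left(-1 + 2 \cdot 3 \frac{1}{4 + 3}\right) + 11\right)^{2} + 133\right)^{2} = \left(\left(\left(-1 + 2 \cdot 3 \cdot \frac{1}{7}\right) + 11\right)^{2} + 133\right)^{2} = \left(\left(\left(-1 + \frac{6}{7}\right) + 11\right)^{2} + 133\right)^{2} = \left(\left(- \frac{1}{7} + 11\right)^{2} + 133\right)^{2} = \left(\left(\frac{76}{7}\right)^{2} + 133\right)^{2} = \left(\frac{5776}{49} + 133\right)^{2} = \left(\frac{12293}{49}\right)^{2} = \frac{151117849}{2401}$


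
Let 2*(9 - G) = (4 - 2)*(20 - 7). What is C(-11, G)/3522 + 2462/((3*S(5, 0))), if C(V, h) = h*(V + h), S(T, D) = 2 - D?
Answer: 722627/1761 ≈ 410.35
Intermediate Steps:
G = -4 (G = 9 - (4 - 2)*(20 - 7)/2 = 9 - 13 = -4)
C(-11, G)/3522 + 2462/((3*S(5, 0))) = -4*(-11 - 4)/3522 + 2462/((3*(2 - 1*0))) = -4*(-15)*(1/3522) + 2462/((3*(2 + 0))) = 60*(1/3522) + 2462/((3*2)) = 10/587 + 2462/6 = 10/587 + 2462*(⅙) = 10/587 + 1231/3 = 722627/1761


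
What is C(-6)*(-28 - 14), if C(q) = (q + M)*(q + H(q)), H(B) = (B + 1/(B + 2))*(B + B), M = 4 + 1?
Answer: 2898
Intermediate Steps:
M = 5
H(B) = 2*B*(B + 1/(2 + B)) (H(B) = (B + 1/(2 + B))*(2*B) = 2*B*(B + 1/(2 + B)))
C(q) = (5 + q)*(q + 2*q*(1 + q**2 + 2*q)/(2 + q)) (C(q) = (q + 5)*(q + 2*q*(1 + q**2 + 2*q)/(2 + q)) = (5 + q)*(q + 2*q*(1 + q**2 + 2*q)/(2 + q)))
C(-6)*(-28 - 14) = (-6*(20 + 2*(-6)**3 + 15*(-6)**2 + 29*(-6))/(2 - 6))*(-28 - 14) = -6*(20 + 2*(-216) + 15*36 - 174)/(-4)*(-42) = -6*(-1/4)*(20 - 432 + 540 - 174)*(-42) = -6*(-1/4)*(-46)*(-42) = -69*(-42) = 2898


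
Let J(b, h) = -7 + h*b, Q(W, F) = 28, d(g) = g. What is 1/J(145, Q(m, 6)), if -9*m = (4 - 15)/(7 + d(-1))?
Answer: 1/4053 ≈ 0.00024673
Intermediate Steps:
m = 11/54 (m = -(4 - 15)/(9*(7 - 1)) = -(-11)/(9*6) = -1/9*(-11/6) = 11/54 ≈ 0.20370)
J(b, h) = -7 + b*h
1/J(145, Q(m, 6)) = 1/(-7 + 145*28) = 1/(-7 + 4060) = 1/4053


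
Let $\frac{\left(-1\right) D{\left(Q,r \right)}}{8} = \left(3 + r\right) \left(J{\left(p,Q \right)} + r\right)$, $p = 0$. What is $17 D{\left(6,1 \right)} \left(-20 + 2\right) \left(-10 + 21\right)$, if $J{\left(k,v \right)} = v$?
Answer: $753984$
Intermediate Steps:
$D{\left(Q,r \right)} = - 8 \left(3 + r\right) \left(Q + r\right)$
$17 D{\left(6,1 \right)} \left(-20 + 2\right) \left(-10 + 21\right) = 17 \left(\left(-24\right) 6 - 24 - 8 \cdot 1^{2} - 48 \cdot 1\right) \left(-20 + 2\right) \left(-10 + 21\right) = 17 \left(-144 - 24 - 8 - 48\right) \left(\left(-18\right) 11\right) = 17 \left(-144 - 24 - 8 - 48\right) \left(-198\right) = 17 \left(-224\right) \left(-198\right) = \left(-3808\right) \left(-198\right) = 753984$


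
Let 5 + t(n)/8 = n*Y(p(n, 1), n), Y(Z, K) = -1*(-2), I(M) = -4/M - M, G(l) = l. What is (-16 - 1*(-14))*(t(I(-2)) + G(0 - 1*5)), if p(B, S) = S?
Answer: -38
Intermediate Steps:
I(M) = -M - 4/M
Y(Z, K) = 2
t(n) = -40 + 16*n (t(n) = -40 + 8*(n*2) = -40 + 8*(2*n) = -40 + 16*n)
(-16 - 1*(-14))*(t(I(-2)) + G(0 - 1*5)) = (-16 - 1*(-14))*((-40 + 16*(-1*(-2) - 4/(-2))) + (0 - 1*5)) = (-16 + 14)*((-40 + 16*(2 - 4*(-½))) + (0 - 5)) = -2*((-40 + 16*(2 + 2)) - 5) = -2*((-40 + 16*4) - 5) = -2*((-40 + 64) - 5) = -2*(24 - 5) = -2*19 = -38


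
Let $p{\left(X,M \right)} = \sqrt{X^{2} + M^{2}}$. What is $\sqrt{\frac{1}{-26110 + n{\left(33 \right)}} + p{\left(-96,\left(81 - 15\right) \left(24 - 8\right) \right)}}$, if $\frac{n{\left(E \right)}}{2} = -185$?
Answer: $\frac{\sqrt{-1655 + 4207142400 \sqrt{122}}}{6620} \approx 32.563$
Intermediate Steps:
$n{\left(E \right)} = -370$ ($n{\left(E \right)} = 2 \left(-185\right) = -370$)
$p{\left(X,M \right)} = \sqrt{M^{2} + X^{2}}$
$\sqrt{\frac{1}{-26110 + n{\left(33 \right)}} + p{\left(-96,\left(81 - 15\right) \left(24 - 8\right) \right)}} = \sqrt{\frac{1}{-26110 - 370} + \sqrt{\left(\left(81 - 15\right) \left(24 - 8\right)\right)^{2} + \left(-96\right)^{2}}} = \sqrt{\frac{1}{-26480} + \sqrt{\left(66 \cdot 16\right)^{2} + 9216}} = \sqrt{- \frac{1}{26480} + \sqrt{1056^{2} + 9216}} = \sqrt{- \frac{1}{26480} + \sqrt{1115136 + 9216}} = \sqrt{- \frac{1}{26480} + \sqrt{1124352}} = \sqrt{- \frac{1}{26480} + 96 \sqrt{122}}$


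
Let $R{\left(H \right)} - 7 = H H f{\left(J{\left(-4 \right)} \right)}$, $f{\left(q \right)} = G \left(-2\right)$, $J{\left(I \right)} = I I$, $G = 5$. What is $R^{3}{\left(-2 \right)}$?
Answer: $-35937$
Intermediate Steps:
$J{\left(I \right)} = I^{2}$
$f{\left(q \right)} = -10$ ($f{\left(q \right)} = 5 \left(-2\right) = -10$)
$R{\left(H \right)} = 7 - 10 H^{2}$ ($R{\left(H \right)} = 7 + H H \left(-10\right) = 7 + H^{2} \left(-10\right) = 7 - 10 H^{2}$)
$R^{3}{\left(-2 \right)} = \left(7 - 10 \left(-2\right)^{2}\right)^{3} = \left(7 - 40\right)^{3} = \left(-33\right)^{3} = -35937$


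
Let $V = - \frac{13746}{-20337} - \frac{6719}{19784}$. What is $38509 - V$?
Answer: $\frac{5164617775437}{134115736} \approx 38509.0$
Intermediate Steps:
$V = \frac{45102187}{134115736}$ ($V = \left(-13746\right) \left(- \frac{1}{20337}\right) - \frac{6719}{19784} = \frac{4582}{6779} - \frac{6719}{19784} = \frac{45102187}{134115736} \approx 0.33629$)
$38509 - V = 38509 - \frac{45102187}{134115736} = \frac{5164617775437}{134115736}$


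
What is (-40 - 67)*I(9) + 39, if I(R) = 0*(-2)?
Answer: 39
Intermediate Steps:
I(R) = 0
(-40 - 67)*I(9) + 39 = (-40 - 67)*0 + 39 = -107*0 + 39 = 0 + 39 = 39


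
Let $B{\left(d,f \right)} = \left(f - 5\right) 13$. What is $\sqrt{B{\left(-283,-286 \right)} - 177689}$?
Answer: $4 i \sqrt{11342} \approx 426.0 i$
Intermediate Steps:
$B{\left(d,f \right)} = -65 + 13 f$ ($B{\left(d,f \right)} = \left(-5 + f\right) 13 = -65 + 13 f$)
$\sqrt{B{\left(-283,-286 \right)} - 177689} = \sqrt{\left(-65 + 13 \left(-286\right)\right) - 177689} = \sqrt{\left(-65 - 3718\right) - 177689} = \sqrt{-3783 - 177689} = \sqrt{-181472} = 4 i \sqrt{11342}$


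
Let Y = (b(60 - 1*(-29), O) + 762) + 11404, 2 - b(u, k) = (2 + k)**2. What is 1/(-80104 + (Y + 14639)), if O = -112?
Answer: -1/65397 ≈ -1.5291e-5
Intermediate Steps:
b(u, k) = 2 - (2 + k)**2
Y = 68 (Y = ((2 - (2 - 112)**2) + 762) + 11404 = ((2 - 1*(-110)**2) + 762) + 11404 = ((2 - 1*12100) + 762) + 11404 = ((2 - 12100) + 762) + 11404 = (-12098 + 762) + 11404 = -11336 + 11404 = 68)
1/(-80104 + (Y + 14639)) = 1/(-80104 + (68 + 14639)) = 1/(-80104 + 14707) = 1/(-65397) = -1/65397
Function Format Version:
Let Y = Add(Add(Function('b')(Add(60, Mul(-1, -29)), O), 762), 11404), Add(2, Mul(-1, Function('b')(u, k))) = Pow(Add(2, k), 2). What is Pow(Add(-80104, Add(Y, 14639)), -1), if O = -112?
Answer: Rational(-1, 65397) ≈ -1.5291e-5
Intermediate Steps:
Function('b')(u, k) = Add(2, Mul(-1, Pow(Add(2, k), 2)))
Y = 68 (Y = Add(Add(Add(2, Mul(-1, Pow(Add(2, -112), 2))), 762), 11404) = Add(Add(Add(2, Mul(-1, Pow(-110, 2))), 762), 11404) = Add(Add(Add(2, Mul(-1, 12100)), 762), 11404) = Add(Add(Add(2, -12100), 762), 11404) = Add(Add(-12098, 762), 11404) = Add(-11336, 11404) = 68)
Pow(Add(-80104, Add(Y, 14639)), -1) = Pow(Add(-80104, Add(68, 14639)), -1) = Pow(Add(-80104, 14707), -1) = Pow(-65397, -1) = Rational(-1, 65397)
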